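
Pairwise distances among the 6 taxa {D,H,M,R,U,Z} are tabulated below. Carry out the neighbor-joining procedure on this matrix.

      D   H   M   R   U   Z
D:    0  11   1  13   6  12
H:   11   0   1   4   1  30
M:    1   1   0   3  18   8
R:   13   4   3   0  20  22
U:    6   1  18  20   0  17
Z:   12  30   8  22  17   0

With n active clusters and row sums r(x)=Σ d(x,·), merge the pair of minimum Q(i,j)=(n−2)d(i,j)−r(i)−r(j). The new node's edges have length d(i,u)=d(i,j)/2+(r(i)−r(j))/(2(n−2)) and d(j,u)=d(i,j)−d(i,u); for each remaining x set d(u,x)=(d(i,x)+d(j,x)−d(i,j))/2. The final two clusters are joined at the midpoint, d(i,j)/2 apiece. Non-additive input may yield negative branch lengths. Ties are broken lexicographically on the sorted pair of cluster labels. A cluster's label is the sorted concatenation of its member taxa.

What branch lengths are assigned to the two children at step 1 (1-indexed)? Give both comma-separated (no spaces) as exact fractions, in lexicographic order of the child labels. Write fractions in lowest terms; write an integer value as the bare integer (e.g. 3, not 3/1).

step 1: merge (H,U) at d=1, Q=-105; branch lengths H→-11/8, U→19/8; new cluster HU
  updated: d(D,HU)=8, d(HU,M)=9, d(HU,R)=23/2, d(HU,Z)=23
step 2: merge (HU,R) at d=23/2, Q=-133/2; branch lengths HU→73/12, R→65/12; new cluster HRU
  updated: d(D,HRU)=19/4, d(HRU,M)=1/4, d(HRU,Z)=67/4
step 3: merge (D,Z) at d=12, Q=-61/2; branch lengths D→5/4, Z→43/4; new cluster DZ
  updated: d(DZ,HRU)=19/4, d(DZ,M)=-3/2
step 4: merge (DZ,HRU) at d=19/4, Q=-7/2; branch lengths DZ→3/2, HRU→13/4; new cluster DHRUZ
  updated: d(DHRUZ,M)=-3
step 5: merge (DHRUZ,M) at d=-3; branch lengths DHRUZ→-3/2, M→-3/2; new cluster DHMRUZ
final tree: (((D:5/4,Z:43/4):3/2,((H:-11/8,U:19/8):73/12,R:65/12):13/4):-3/2,M:-3/2)
total length: 105/4

-11/8,19/8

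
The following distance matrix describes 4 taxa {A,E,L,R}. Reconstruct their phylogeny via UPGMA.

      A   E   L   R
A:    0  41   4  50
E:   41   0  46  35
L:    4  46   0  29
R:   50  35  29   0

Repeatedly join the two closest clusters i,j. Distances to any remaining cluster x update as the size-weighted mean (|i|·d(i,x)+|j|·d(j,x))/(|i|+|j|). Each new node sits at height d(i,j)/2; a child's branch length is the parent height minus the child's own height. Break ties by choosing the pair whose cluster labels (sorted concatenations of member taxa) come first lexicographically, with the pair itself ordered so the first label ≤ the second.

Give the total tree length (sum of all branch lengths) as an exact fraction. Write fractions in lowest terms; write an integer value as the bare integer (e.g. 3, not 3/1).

iteration 1: select A,L (d=4); attach at lengths (2, 2); label the merged cluster AL
  updated: d(AL,E)=87/2, d(AL,R)=79/2
iteration 2: select E,R (d=35); attach at lengths (35/2, 35/2); label the merged cluster ER
  updated: d(AL,ER)=83/2
iteration 3: select AL,ER (d=83/2); attach at lengths (75/4, 13/4); label the merged cluster AELR
final tree: ((A:2,L:2):75/4,(E:35/2,R:35/2):13/4)
total length: 61

61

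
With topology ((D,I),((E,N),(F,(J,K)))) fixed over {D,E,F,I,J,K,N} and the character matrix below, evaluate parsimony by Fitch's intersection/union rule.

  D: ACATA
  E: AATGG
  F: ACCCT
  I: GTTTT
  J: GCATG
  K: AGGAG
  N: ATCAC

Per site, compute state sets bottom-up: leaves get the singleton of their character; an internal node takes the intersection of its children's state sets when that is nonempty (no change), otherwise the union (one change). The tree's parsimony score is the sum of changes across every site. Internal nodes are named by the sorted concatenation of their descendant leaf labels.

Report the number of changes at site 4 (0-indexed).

DI@0: {A} ∪ {G} = {A,G} (union, +1)
EN@0: {A} ∩ {A} = {A} (intersection, +0)
JK@0: {G} ∪ {A} = {A,G} (union, +1)
FJK@0: {A} ∩ {A,G} = {A} (intersection, +0)
EFJKN@0: {A} ∩ {A} = {A} (intersection, +0)
DEFIJKN@0: {A,G} ∩ {A} = {A} (intersection, +0)
DI@1: {C} ∪ {T} = {C,T} (union, +1)
EN@1: {A} ∪ {T} = {A,T} (union, +1)
JK@1: {C} ∪ {G} = {C,G} (union, +1)
FJK@1: {C} ∩ {C,G} = {C} (intersection, +0)
EFJKN@1: {A,T} ∪ {C} = {A,C,T} (union, +1)
DEFIJKN@1: {C,T} ∩ {A,C,T} = {C,T} (intersection, +0)
DI@2: {A} ∪ {T} = {A,T} (union, +1)
EN@2: {T} ∪ {C} = {C,T} (union, +1)
JK@2: {A} ∪ {G} = {A,G} (union, +1)
FJK@2: {C} ∪ {A,G} = {A,C,G} (union, +1)
EFJKN@2: {C,T} ∩ {A,C,G} = {C} (intersection, +0)
DEFIJKN@2: {A,T} ∪ {C} = {A,C,T} (union, +1)
DI@3: {T} ∩ {T} = {T} (intersection, +0)
EN@3: {G} ∪ {A} = {A,G} (union, +1)
JK@3: {T} ∪ {A} = {A,T} (union, +1)
FJK@3: {C} ∪ {A,T} = {A,C,T} (union, +1)
EFJKN@3: {A,G} ∩ {A,C,T} = {A} (intersection, +0)
DEFIJKN@3: {T} ∪ {A} = {A,T} (union, +1)
DI@4: {A} ∪ {T} = {A,T} (union, +1)
EN@4: {G} ∪ {C} = {C,G} (union, +1)
JK@4: {G} ∩ {G} = {G} (intersection, +0)
FJK@4: {T} ∪ {G} = {G,T} (union, +1)
EFJKN@4: {C,G} ∩ {G,T} = {G} (intersection, +0)
DEFIJKN@4: {A,T} ∪ {G} = {A,G,T} (union, +1)
per-site changes: [2, 4, 5, 4, 4]; total = 19

4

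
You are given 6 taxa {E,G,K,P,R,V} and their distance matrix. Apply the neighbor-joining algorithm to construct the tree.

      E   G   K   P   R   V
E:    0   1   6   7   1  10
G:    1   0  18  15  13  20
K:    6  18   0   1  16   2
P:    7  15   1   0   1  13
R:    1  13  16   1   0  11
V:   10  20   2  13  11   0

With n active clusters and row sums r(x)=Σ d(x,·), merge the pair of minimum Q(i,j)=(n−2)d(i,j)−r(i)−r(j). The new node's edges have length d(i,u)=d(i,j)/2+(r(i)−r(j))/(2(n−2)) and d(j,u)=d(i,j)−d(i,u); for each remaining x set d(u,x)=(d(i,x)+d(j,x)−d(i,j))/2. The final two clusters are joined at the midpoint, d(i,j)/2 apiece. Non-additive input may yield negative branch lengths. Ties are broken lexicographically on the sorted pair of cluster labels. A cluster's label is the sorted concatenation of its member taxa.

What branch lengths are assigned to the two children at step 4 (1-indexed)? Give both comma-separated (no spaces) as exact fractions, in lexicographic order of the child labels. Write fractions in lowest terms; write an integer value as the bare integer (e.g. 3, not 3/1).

11/4,25/4

1. join K+V (d=2, Q=-91) ⇒ KV; edges |K|=-5/8, |V|=21/8
  updated: d(E,KV)=7, d(G,KV)=18, d(KV,P)=6, d(KV,R)=25/2
2. join E+G (d=1, Q=-60) ⇒ EG; edges |E|=-14/3, |G|=17/3
  updated: d(EG,KV)=12, d(EG,P)=21/2, d(EG,R)=13/2
3. join EG+R (d=13/2, Q=-36) ⇒ EGR; edges |EG|=11/2, |R|=1
  updated: d(EGR,KV)=9, d(EGR,P)=5/2
4. join EGR+KV (d=9, Q=-35/2) ⇒ EGKRV; edges |EGR|=11/4, |KV|=25/4
  updated: d(EGKRV,P)=-1/4
5. join EGKRV+P (d=-1/4) ⇒ EGKPRV; edges |EGKRV|=-1/8, |P|=-1/8
final tree: ((((E:-14/3,G:17/3):11/2,R:1):11/4,(K:-5/8,V:21/8):25/4):-1/8,P:-1/8)
total length: 73/4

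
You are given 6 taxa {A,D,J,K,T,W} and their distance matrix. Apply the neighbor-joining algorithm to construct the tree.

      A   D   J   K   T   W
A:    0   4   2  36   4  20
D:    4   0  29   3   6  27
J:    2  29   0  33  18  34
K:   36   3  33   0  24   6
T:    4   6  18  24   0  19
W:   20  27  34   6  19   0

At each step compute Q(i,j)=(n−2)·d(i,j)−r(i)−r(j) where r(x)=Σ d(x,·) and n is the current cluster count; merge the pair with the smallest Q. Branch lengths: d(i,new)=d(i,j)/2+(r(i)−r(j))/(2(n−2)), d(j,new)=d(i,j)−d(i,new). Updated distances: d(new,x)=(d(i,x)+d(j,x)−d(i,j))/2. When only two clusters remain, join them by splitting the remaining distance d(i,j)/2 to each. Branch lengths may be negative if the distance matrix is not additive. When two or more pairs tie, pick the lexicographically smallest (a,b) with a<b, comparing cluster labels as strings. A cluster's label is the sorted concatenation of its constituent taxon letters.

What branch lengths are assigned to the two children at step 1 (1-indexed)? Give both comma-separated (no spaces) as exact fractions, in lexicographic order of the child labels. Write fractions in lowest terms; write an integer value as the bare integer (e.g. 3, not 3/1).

5/2,7/2

1. join K+W (d=6, Q=-184) ⇒ KW; edges |K|=5/2, |W|=7/2
  updated: d(A,KW)=25, d(D,KW)=12, d(J,KW)=61/2, d(KW,T)=37/2
2. join A+J (d=2, Q=-217/2) ⇒ AJ; edges |A|=-77/12, |J|=101/12
  updated: d(AJ,D)=31/2, d(AJ,KW)=107/4, d(AJ,T)=10
3. join AJ+T (d=10, Q=-267/4) ⇒ AJT; edges |AJ|=151/16, |T|=9/16
  updated: d(AJT,D)=23/4, d(AJT,KW)=141/8
4. join AJT+D (d=23/4, Q=-283/8) ⇒ ADJT; edges |AJT|=91/16, |D|=1/16
  updated: d(ADJT,KW)=191/16
5. join ADJT+KW (d=191/16) ⇒ ADJKTW; edges |ADJT|=191/32, |KW|=191/32
final tree: ((((A:-77/12,J:101/12):151/16,T:9/16):91/16,D:1/16):191/32,(K:5/2,W:7/2):191/32)
total length: 571/16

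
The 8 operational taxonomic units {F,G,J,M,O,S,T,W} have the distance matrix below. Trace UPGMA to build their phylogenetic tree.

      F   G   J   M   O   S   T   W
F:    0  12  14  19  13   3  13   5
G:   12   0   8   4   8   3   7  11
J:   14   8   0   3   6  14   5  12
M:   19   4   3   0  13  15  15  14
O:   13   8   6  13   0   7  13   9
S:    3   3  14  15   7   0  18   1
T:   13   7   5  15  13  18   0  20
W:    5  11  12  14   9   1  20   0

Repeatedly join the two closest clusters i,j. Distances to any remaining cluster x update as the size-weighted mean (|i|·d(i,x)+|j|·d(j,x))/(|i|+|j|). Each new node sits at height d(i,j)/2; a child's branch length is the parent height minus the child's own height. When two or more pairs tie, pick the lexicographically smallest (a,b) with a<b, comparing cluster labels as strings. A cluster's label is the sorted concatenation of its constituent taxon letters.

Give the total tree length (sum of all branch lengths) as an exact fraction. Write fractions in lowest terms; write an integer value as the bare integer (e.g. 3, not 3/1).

1. join S+W (d=1) ⇒ SW; edges |S|=1/2, |W|=1/2
  updated: d(F,SW)=4, d(G,SW)=7, d(J,SW)=13, d(M,SW)=29/2, d(O,SW)=8, d(SW,T)=19
2. join J+M (d=3) ⇒ JM; edges |J|=3/2, |M|=3/2
  updated: d(F,JM)=33/2, d(G,JM)=6, d(JM,O)=19/2, d(JM,SW)=55/4, d(JM,T)=10
3. join F+SW (d=4) ⇒ FSW; edges |F|=2, |SW|=3/2
  updated: d(FSW,G)=26/3, d(FSW,JM)=44/3, d(FSW,O)=29/3, d(FSW,T)=17
4. join G+JM (d=6) ⇒ GJM; edges |G|=3, |JM|=3/2
  updated: d(FSW,GJM)=38/3, d(GJM,O)=9, d(GJM,T)=9
5. join GJM+O (d=9) ⇒ GJMO; edges |GJM|=3/2, |O|=9/2
  updated: d(FSW,GJMO)=143/12, d(GJMO,T)=10
6. join GJMO+T (d=10) ⇒ GJMOT; edges |GJMO|=1/2, |T|=5
  updated: d(FSW,GJMOT)=194/15
7. join FSW+GJMOT (d=194/15) ⇒ FGJMOSTW; edges |FSW|=67/15, |GJMOT|=22/15
final tree: ((F:2,(S:1/2,W:1/2):3/2):67/15,(((G:3,(J:3/2,M:3/2):3/2):3/2,O:9/2):1/2,T:5):22/15)
total length: 883/30

883/30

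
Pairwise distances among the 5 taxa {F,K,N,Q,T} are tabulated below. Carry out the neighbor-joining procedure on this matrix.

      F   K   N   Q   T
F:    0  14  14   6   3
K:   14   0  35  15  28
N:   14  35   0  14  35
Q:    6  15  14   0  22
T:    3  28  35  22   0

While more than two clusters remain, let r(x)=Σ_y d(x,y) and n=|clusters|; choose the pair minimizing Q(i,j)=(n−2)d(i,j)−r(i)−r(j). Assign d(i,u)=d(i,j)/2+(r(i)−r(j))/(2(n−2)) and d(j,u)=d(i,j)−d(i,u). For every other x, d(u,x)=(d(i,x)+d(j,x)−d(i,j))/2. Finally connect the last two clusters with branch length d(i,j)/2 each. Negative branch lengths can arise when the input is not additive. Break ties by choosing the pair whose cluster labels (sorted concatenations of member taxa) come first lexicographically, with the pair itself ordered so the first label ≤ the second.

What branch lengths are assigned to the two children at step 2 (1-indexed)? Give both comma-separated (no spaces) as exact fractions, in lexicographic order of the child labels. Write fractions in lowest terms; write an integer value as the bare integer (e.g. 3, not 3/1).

step 1: merge (F,T) at d=3, Q=-116; branch lengths F→-7, T→10; new cluster FT
  updated: d(FT,K)=39/2, d(FT,N)=23, d(FT,Q)=25/2
step 2: merge (FT,K) at d=39/2, Q=-171/2; branch lengths FT→49/8, K→107/8; new cluster FKT
  updated: d(FKT,N)=77/4, d(FKT,Q)=4
step 3: merge (FKT,N) at d=77/4, Q=-149/4; branch lengths FKT→37/8, N→117/8; new cluster FKNT
  updated: d(FKNT,Q)=-5/8
step 4: merge (FKNT,Q) at d=-5/8; branch lengths FKNT→-5/16, Q→-5/16; new cluster FKNQT
final tree: ((((F:-7,T:10):49/8,K:107/8):37/8,N:117/8):-5/16,Q:-5/16)
total length: 329/8

49/8,107/8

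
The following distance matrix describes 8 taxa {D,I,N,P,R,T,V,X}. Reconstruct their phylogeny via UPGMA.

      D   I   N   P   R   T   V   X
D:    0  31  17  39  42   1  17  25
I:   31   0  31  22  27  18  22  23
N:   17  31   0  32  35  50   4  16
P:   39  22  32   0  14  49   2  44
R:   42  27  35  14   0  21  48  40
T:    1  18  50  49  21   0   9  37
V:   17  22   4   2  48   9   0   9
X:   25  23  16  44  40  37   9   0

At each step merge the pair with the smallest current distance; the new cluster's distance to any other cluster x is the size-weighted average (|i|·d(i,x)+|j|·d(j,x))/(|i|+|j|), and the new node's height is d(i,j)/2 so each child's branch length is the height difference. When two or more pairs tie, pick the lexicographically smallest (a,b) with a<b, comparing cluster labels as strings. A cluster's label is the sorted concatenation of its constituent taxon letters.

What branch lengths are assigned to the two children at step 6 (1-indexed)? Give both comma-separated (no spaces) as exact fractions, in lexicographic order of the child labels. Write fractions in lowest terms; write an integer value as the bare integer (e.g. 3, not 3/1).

iteration 1: select D,T (d=1); attach at lengths (1/2, 1/2); label the merged cluster DT
  updated: d(DT,I)=49/2, d(DT,N)=67/2, d(DT,P)=44, d(DT,R)=63/2, d(DT,V)=13, d(DT,X)=31
iteration 2: select P,V (d=2); attach at lengths (1, 1); label the merged cluster PV
  updated: d(DT,PV)=57/2, d(I,PV)=22, d(N,PV)=18, d(PV,R)=31, d(PV,X)=53/2
iteration 3: select N,X (d=16); attach at lengths (8, 8); label the merged cluster NX
  updated: d(DT,NX)=129/4, d(I,NX)=27, d(NX,PV)=89/4, d(NX,R)=75/2
iteration 4: select I,PV (d=22); attach at lengths (11, 10); label the merged cluster IPV
  updated: d(DT,IPV)=163/6, d(IPV,NX)=143/6, d(IPV,R)=89/3
iteration 5: select IPV,NX (d=143/6); attach at lengths (11/12, 47/12); label the merged cluster INPVX
  updated: d(DT,INPVX)=146/5, d(INPVX,R)=164/5
iteration 6: select DT,INPVX (d=146/5); attach at lengths (141/10, 161/60); label the merged cluster DINPTVX
  updated: d(DINPTVX,R)=227/7
iteration 7: select DINPTVX,R (d=227/7); attach at lengths (113/70, 227/14); label the merged cluster DINPRTVX
final tree: (((D:1/2,T:1/2):141/10,((I:11,(P:1,V:1):10):11/12,(N:8,X:8):47/12):161/60):113/70,R:227/14)
total length: 33367/420

141/10,161/60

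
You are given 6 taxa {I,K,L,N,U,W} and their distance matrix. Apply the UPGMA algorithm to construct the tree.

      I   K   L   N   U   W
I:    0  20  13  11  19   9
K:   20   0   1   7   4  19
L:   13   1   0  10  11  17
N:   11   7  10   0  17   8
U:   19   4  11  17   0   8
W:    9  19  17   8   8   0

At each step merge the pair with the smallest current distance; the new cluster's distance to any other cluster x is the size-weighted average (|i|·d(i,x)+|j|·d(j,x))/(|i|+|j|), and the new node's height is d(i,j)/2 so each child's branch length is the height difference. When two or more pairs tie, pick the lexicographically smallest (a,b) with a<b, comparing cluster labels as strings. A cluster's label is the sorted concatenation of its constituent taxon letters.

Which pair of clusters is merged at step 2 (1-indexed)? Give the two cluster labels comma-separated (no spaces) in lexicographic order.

KL,U

step 1: merge (K,L) at d=1; branch lengths K→1/2, L→1/2; new cluster KL
  updated: d(I,KL)=33/2, d(KL,N)=17/2, d(KL,U)=15/2, d(KL,W)=18
step 2: merge (KL,U) at d=15/2; branch lengths KL→13/4, U→15/4; new cluster KLU
  updated: d(I,KLU)=52/3, d(KLU,N)=34/3, d(KLU,W)=44/3
step 3: merge (N,W) at d=8; branch lengths N→4, W→4; new cluster NW
  updated: d(I,NW)=10, d(KLU,NW)=13
step 4: merge (I,NW) at d=10; branch lengths I→5, NW→1; new cluster INW
  updated: d(INW,KLU)=130/9
step 5: merge (INW,KLU) at d=130/9; branch lengths INW→20/9, KLU→125/36; new cluster IKLNUW
final tree: ((I:5,(N:4,W:4):1):20/9,((K:1/2,L:1/2):13/4,U:15/4):125/36)
total length: 997/36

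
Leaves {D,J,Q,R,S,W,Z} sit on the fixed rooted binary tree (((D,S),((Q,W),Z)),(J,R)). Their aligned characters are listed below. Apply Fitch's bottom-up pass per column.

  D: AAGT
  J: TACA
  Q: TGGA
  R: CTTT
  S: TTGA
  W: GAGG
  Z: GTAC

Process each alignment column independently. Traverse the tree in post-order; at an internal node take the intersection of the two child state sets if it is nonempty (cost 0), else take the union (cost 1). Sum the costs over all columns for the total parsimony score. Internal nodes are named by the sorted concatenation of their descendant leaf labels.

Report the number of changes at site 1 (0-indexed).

4

[col 0] DS: children D:{A}, S:{T} ∪→ {A,T}; cost 1
[col 0] QW: children Q:{T}, W:{G} ∪→ {G,T}; cost 1
[col 0] QWZ: children QW:{G,T}, Z:{G} ∩→ {G}; cost 0
[col 0] DQSWZ: children DS:{A,T}, QWZ:{G} ∪→ {A,G,T}; cost 1
[col 0] JR: children J:{T}, R:{C} ∪→ {C,T}; cost 1
[col 0] DJQRSWZ: children DQSWZ:{A,G,T}, JR:{C,T} ∩→ {T}; cost 0
[col 1] DS: children D:{A}, S:{T} ∪→ {A,T}; cost 1
[col 1] QW: children Q:{G}, W:{A} ∪→ {A,G}; cost 1
[col 1] QWZ: children QW:{A,G}, Z:{T} ∪→ {A,G,T}; cost 1
[col 1] DQSWZ: children DS:{A,T}, QWZ:{A,G,T} ∩→ {A,T}; cost 0
[col 1] JR: children J:{A}, R:{T} ∪→ {A,T}; cost 1
[col 1] DJQRSWZ: children DQSWZ:{A,T}, JR:{A,T} ∩→ {A,T}; cost 0
[col 2] DS: children D:{G}, S:{G} ∩→ {G}; cost 0
[col 2] QW: children Q:{G}, W:{G} ∩→ {G}; cost 0
[col 2] QWZ: children QW:{G}, Z:{A} ∪→ {A,G}; cost 1
[col 2] DQSWZ: children DS:{G}, QWZ:{A,G} ∩→ {G}; cost 0
[col 2] JR: children J:{C}, R:{T} ∪→ {C,T}; cost 1
[col 2] DJQRSWZ: children DQSWZ:{G}, JR:{C,T} ∪→ {C,G,T}; cost 1
[col 3] DS: children D:{T}, S:{A} ∪→ {A,T}; cost 1
[col 3] QW: children Q:{A}, W:{G} ∪→ {A,G}; cost 1
[col 3] QWZ: children QW:{A,G}, Z:{C} ∪→ {A,C,G}; cost 1
[col 3] DQSWZ: children DS:{A,T}, QWZ:{A,C,G} ∩→ {A}; cost 0
[col 3] JR: children J:{A}, R:{T} ∪→ {A,T}; cost 1
[col 3] DJQRSWZ: children DQSWZ:{A}, JR:{A,T} ∩→ {A}; cost 0
per-site changes: [4, 4, 3, 4]; total = 15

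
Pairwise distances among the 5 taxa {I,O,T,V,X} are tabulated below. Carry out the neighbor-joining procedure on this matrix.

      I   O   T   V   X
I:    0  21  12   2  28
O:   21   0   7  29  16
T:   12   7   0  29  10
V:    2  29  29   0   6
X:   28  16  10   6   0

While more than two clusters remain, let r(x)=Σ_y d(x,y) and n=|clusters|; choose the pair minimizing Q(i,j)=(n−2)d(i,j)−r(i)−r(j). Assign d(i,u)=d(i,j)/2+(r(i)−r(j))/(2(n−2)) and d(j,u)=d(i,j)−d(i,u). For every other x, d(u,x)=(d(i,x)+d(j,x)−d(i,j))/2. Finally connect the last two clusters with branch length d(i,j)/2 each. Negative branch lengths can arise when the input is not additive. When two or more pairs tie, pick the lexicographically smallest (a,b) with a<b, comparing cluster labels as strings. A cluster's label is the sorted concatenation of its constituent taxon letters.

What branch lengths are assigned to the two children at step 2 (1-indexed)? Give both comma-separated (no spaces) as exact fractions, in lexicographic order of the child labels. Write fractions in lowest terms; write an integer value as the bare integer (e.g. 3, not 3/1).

99/8,29/8

1. join I+V (d=2, Q=-123) ⇒ IV; edges |I|=1/2, |V|=3/2
  updated: d(IV,O)=24, d(IV,T)=39/2, d(IV,X)=16
2. join IV+X (d=16, Q=-139/2) ⇒ IVX; edges |IV|=99/8, |X|=29/8
  updated: d(IVX,O)=12, d(IVX,T)=27/4
3. join IVX+O (d=12, Q=-103/4) ⇒ IOVX; edges |IVX|=47/8, |O|=49/8
  updated: d(IOVX,T)=7/8
4. join IOVX+T (d=7/8) ⇒ IOTVX; edges |IOVX|=7/16, |T|=7/16
final tree: ((((I:1/2,V:3/2):99/8,X:29/8):47/8,O:49/8):7/16,T:7/16)
total length: 247/8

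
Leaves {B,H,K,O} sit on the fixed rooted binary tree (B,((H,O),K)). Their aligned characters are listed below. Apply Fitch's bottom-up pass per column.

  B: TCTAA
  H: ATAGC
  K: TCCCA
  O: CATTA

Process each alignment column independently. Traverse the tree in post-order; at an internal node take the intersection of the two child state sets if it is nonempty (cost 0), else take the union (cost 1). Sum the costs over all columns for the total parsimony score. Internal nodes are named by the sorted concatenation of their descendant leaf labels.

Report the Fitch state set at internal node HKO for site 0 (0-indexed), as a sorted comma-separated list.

A,C,T

site 0, node HO: H={A} ∪ O={C} → {A,C} (+1)
site 0, node HKO: HO={A,C} ∪ K={T} → {A,C,T} (+1)
site 0, node BHKO: B={T} ∩ HKO={A,C,T} → {T} (+0)
site 1, node HO: H={T} ∪ O={A} → {A,T} (+1)
site 1, node HKO: HO={A,T} ∪ K={C} → {A,C,T} (+1)
site 1, node BHKO: B={C} ∩ HKO={A,C,T} → {C} (+0)
site 2, node HO: H={A} ∪ O={T} → {A,T} (+1)
site 2, node HKO: HO={A,T} ∪ K={C} → {A,C,T} (+1)
site 2, node BHKO: B={T} ∩ HKO={A,C,T} → {T} (+0)
site 3, node HO: H={G} ∪ O={T} → {G,T} (+1)
site 3, node HKO: HO={G,T} ∪ K={C} → {C,G,T} (+1)
site 3, node BHKO: B={A} ∪ HKO={C,G,T} → {A,C,G,T} (+1)
site 4, node HO: H={C} ∪ O={A} → {A,C} (+1)
site 4, node HKO: HO={A,C} ∩ K={A} → {A} (+0)
site 4, node BHKO: B={A} ∩ HKO={A} → {A} (+0)
per-site changes: [2, 2, 2, 3, 1]; total = 10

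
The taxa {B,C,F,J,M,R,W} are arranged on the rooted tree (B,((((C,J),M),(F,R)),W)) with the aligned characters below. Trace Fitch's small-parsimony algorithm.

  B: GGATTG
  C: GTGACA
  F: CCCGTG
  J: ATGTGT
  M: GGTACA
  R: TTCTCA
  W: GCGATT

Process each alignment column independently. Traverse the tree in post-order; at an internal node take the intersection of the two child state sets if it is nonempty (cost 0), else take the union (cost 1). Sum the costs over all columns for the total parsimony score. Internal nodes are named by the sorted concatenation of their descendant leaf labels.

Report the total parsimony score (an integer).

site 0, node CJ: C={G} ∪ J={A} → {A,G} (+1)
site 0, node CJM: CJ={A,G} ∩ M={G} → {G} (+0)
site 0, node FR: F={C} ∪ R={T} → {C,T} (+1)
site 0, node CFJMR: CJM={G} ∪ FR={C,T} → {C,G,T} (+1)
site 0, node CFJMRW: CFJMR={C,G,T} ∩ W={G} → {G} (+0)
site 0, node BCFJMRW: B={G} ∩ CFJMRW={G} → {G} (+0)
site 1, node CJ: C={T} ∩ J={T} → {T} (+0)
site 1, node CJM: CJ={T} ∪ M={G} → {G,T} (+1)
site 1, node FR: F={C} ∪ R={T} → {C,T} (+1)
site 1, node CFJMR: CJM={G,T} ∩ FR={C,T} → {T} (+0)
site 1, node CFJMRW: CFJMR={T} ∪ W={C} → {C,T} (+1)
site 1, node BCFJMRW: B={G} ∪ CFJMRW={C,T} → {C,G,T} (+1)
site 2, node CJ: C={G} ∩ J={G} → {G} (+0)
site 2, node CJM: CJ={G} ∪ M={T} → {G,T} (+1)
site 2, node FR: F={C} ∩ R={C} → {C} (+0)
site 2, node CFJMR: CJM={G,T} ∪ FR={C} → {C,G,T} (+1)
site 2, node CFJMRW: CFJMR={C,G,T} ∩ W={G} → {G} (+0)
site 2, node BCFJMRW: B={A} ∪ CFJMRW={G} → {A,G} (+1)
site 3, node CJ: C={A} ∪ J={T} → {A,T} (+1)
site 3, node CJM: CJ={A,T} ∩ M={A} → {A} (+0)
site 3, node FR: F={G} ∪ R={T} → {G,T} (+1)
site 3, node CFJMR: CJM={A} ∪ FR={G,T} → {A,G,T} (+1)
site 3, node CFJMRW: CFJMR={A,G,T} ∩ W={A} → {A} (+0)
site 3, node BCFJMRW: B={T} ∪ CFJMRW={A} → {A,T} (+1)
site 4, node CJ: C={C} ∪ J={G} → {C,G} (+1)
site 4, node CJM: CJ={C,G} ∩ M={C} → {C} (+0)
site 4, node FR: F={T} ∪ R={C} → {C,T} (+1)
site 4, node CFJMR: CJM={C} ∩ FR={C,T} → {C} (+0)
site 4, node CFJMRW: CFJMR={C} ∪ W={T} → {C,T} (+1)
site 4, node BCFJMRW: B={T} ∩ CFJMRW={C,T} → {T} (+0)
site 5, node CJ: C={A} ∪ J={T} → {A,T} (+1)
site 5, node CJM: CJ={A,T} ∩ M={A} → {A} (+0)
site 5, node FR: F={G} ∪ R={A} → {A,G} (+1)
site 5, node CFJMR: CJM={A} ∩ FR={A,G} → {A} (+0)
site 5, node CFJMRW: CFJMR={A} ∪ W={T} → {A,T} (+1)
site 5, node BCFJMRW: B={G} ∪ CFJMRW={A,T} → {A,G,T} (+1)
per-site changes: [3, 4, 3, 4, 3, 4]; total = 21

21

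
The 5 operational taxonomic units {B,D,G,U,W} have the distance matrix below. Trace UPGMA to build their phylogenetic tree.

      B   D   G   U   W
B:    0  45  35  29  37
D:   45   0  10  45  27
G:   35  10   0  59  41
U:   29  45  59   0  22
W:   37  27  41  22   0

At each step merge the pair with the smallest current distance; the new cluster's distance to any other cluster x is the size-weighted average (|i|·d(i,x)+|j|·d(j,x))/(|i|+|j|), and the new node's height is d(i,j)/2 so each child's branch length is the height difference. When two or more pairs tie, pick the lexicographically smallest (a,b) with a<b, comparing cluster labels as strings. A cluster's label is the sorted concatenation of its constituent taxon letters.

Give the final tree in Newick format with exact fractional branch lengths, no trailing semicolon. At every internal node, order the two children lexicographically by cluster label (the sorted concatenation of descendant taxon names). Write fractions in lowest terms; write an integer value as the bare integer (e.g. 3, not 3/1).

1. join D+G (d=10) ⇒ DG; edges |D|=5, |G|=5
  updated: d(B,DG)=40, d(DG,U)=52, d(DG,W)=34
2. join U+W (d=22) ⇒ UW; edges |U|=11, |W|=11
  updated: d(B,UW)=33, d(DG,UW)=43
3. join B+UW (d=33) ⇒ BUW; edges |B|=33/2, |UW|=11/2
  updated: d(BUW,DG)=42
4. join BUW+DG (d=42) ⇒ BDGUW; edges |BUW|=9/2, |DG|=16
final tree: ((B:33/2,(U:11,W:11):11/2):9/2,(D:5,G:5):16)
total length: 149/2

((B:33/2,(U:11,W:11):11/2):9/2,(D:5,G:5):16)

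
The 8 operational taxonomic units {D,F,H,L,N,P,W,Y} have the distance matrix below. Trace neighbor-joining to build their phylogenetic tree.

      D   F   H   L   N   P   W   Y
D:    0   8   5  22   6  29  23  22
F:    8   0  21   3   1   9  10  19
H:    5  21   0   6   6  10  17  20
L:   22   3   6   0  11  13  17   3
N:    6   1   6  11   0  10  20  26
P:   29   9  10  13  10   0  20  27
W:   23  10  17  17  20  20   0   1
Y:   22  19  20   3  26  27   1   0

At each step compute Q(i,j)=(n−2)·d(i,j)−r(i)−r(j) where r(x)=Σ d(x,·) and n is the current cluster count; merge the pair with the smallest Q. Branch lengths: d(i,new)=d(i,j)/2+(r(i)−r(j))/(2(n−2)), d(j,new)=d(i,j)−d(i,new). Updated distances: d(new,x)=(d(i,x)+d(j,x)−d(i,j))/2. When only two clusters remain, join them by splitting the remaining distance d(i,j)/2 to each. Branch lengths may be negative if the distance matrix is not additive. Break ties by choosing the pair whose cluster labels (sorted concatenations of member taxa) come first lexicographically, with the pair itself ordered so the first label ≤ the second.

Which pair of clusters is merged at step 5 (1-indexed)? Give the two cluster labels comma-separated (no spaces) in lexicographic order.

DHN,P

iteration 1: select W,Y (d=1, Q=-220); attach at lengths (-1/3, 4/3); label the merged cluster WY
  updated: d(D,WY)=22, d(F,WY)=14, d(H,WY)=18, d(L,WY)=19/2, d(N,WY)=45/2, d(P,WY)=23
iteration 2: select D,H (d=5, Q=-133); attach at lengths (51/10, -1/10); label the merged cluster DH
  updated: d(DH,F)=12, d(DH,L)=23/2, d(DH,N)=7/2, d(DH,P)=17, d(DH,WY)=35/2
iteration 3: select L,WY (d=19/2, Q=-193/2); attach at lengths (-1/16, 153/16); label the merged cluster LWY
  updated: d(DH,LWY)=39/4, d(F,LWY)=15/4, d(LWY,N)=12, d(LWY,P)=53/4
iteration 4: select DH,N (d=7/2, Q=-233/4); attach at lengths (35/8, -7/8); label the merged cluster DHN
  updated: d(DHN,F)=19/4, d(DHN,LWY)=73/8, d(DHN,P)=47/4
iteration 5: select DHN,P (d=47/4, Q=-289/8); attach at lengths (121/32, 255/32); label the merged cluster DHNP
  updated: d(DHNP,F)=1, d(DHNP,LWY)=85/16
iteration 6: select DHNP,F (d=1, Q=-161/16); attach at lengths (41/32, -9/32); label the merged cluster DFHNP
  updated: d(DFHNP,LWY)=129/32
iteration 7: select DFHNP,LWY (d=129/32); attach at lengths (129/64, 129/64); label the merged cluster DFHLNPWY
final tree: (((((D:51/10,H:-1/10):35/8,N:-7/8):121/32,P:255/32):41/32,F:-9/32):129/64,(L:-1/16,(W:-1/3,Y:4/3):153/16):129/64)
total length: 1145/32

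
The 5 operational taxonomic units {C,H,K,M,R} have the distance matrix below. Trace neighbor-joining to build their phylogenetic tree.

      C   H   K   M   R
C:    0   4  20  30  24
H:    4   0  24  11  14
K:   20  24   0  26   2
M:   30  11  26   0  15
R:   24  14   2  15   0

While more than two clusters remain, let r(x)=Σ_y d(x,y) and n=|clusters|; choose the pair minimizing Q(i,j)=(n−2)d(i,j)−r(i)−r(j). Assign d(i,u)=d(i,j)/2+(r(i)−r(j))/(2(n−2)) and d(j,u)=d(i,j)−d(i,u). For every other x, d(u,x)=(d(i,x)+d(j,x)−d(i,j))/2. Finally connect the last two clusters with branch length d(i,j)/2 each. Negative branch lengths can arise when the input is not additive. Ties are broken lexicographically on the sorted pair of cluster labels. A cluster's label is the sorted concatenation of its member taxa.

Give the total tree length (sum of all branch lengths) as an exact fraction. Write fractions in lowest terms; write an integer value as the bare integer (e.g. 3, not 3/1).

135/4

iteration 1: select K,R (d=2, Q=-121); attach at lengths (23/6, -11/6); label the merged cluster KR
  updated: d(C,KR)=21, d(H,KR)=18, d(KR,M)=39/2
iteration 2: select C,H (d=4, Q=-80); attach at lengths (15/2, -7/2); label the merged cluster CH
  updated: d(CH,KR)=35/2, d(CH,M)=37/2
iteration 3: select CH,KR (d=35/2, Q=-111/2); attach at lengths (33/4, 37/4); label the merged cluster CHKR
  updated: d(CHKR,M)=41/4
iteration 4: select CHKR,M (d=41/4); attach at lengths (41/8, 41/8); label the merged cluster CHKMR
final tree: (((C:15/2,H:-7/2):33/4,(K:23/6,R:-11/6):37/4):41/8,M:41/8)
total length: 135/4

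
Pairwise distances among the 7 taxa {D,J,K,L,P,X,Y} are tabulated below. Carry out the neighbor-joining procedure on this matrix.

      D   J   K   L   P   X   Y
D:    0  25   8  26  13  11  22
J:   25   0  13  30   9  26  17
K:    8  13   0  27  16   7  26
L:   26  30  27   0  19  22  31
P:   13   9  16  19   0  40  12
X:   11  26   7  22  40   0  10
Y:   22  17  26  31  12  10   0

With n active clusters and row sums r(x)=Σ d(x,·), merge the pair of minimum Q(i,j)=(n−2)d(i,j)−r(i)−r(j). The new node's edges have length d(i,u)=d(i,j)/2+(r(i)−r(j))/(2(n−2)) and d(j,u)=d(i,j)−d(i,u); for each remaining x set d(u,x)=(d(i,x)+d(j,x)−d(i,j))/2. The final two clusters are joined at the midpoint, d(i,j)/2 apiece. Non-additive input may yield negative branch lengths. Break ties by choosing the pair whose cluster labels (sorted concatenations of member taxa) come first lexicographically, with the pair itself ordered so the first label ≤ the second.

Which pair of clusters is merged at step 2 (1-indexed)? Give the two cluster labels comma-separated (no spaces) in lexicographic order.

1. join J+P (d=9, Q=-184) ⇒ JP; edges |J|=28/5, |P|=17/5
  updated: d(D,JP)=29/2, d(JP,K)=10, d(JP,L)=20, d(JP,X)=57/2, d(JP,Y)=10
2. join JP+Y (d=10, Q=-142) ⇒ JPY; edges |JP|=3, |Y|=7
  updated: d(D,JPY)=53/4, d(JPY,K)=13, d(JPY,L)=41/2, d(JPY,X)=57/4
3. join JPY+L (d=41/2, Q=-95) ⇒ JLPY; edges |JPY|=9/2, |L|=16
  updated: d(D,JLPY)=75/8, d(JLPY,K)=39/4, d(JLPY,X)=63/8
4. join D+K (d=8, Q=-297/8) ⇒ DK; edges |D|=157/32, |K|=99/32
  updated: d(DK,JLPY)=89/16, d(DK,X)=5
5. join DK+JLPY (d=89/16, Q=-295/16) ⇒ DJKLPY; edges |DK|=43/32, |JLPY|=135/32
  updated: d(DJKLPY,X)=117/32
6. join DJKLPY+X (d=117/32) ⇒ DJKLPXY; edges |DJKLPY|=117/64, |X|=117/64
final tree: (((D:157/32,K:99/32):43/32,(((J:28/5,P:17/5):3,Y:7):9/2,L:16):135/32):117/64,X:117/64)
total length: 1815/32

JP,Y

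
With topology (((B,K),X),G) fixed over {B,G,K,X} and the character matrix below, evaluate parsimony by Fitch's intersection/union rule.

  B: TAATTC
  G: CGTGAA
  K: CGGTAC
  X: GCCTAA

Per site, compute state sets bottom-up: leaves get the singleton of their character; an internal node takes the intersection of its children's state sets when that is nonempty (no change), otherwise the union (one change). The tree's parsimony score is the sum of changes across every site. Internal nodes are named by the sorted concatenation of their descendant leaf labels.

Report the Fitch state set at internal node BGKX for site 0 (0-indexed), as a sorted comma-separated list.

[col 0] BK: children B:{T}, K:{C} ∪→ {C,T}; cost 1
[col 0] BKX: children BK:{C,T}, X:{G} ∪→ {C,G,T}; cost 1
[col 0] BGKX: children BKX:{C,G,T}, G:{C} ∩→ {C}; cost 0
[col 1] BK: children B:{A}, K:{G} ∪→ {A,G}; cost 1
[col 1] BKX: children BK:{A,G}, X:{C} ∪→ {A,C,G}; cost 1
[col 1] BGKX: children BKX:{A,C,G}, G:{G} ∩→ {G}; cost 0
[col 2] BK: children B:{A}, K:{G} ∪→ {A,G}; cost 1
[col 2] BKX: children BK:{A,G}, X:{C} ∪→ {A,C,G}; cost 1
[col 2] BGKX: children BKX:{A,C,G}, G:{T} ∪→ {A,C,G,T}; cost 1
[col 3] BK: children B:{T}, K:{T} ∩→ {T}; cost 0
[col 3] BKX: children BK:{T}, X:{T} ∩→ {T}; cost 0
[col 3] BGKX: children BKX:{T}, G:{G} ∪→ {G,T}; cost 1
[col 4] BK: children B:{T}, K:{A} ∪→ {A,T}; cost 1
[col 4] BKX: children BK:{A,T}, X:{A} ∩→ {A}; cost 0
[col 4] BGKX: children BKX:{A}, G:{A} ∩→ {A}; cost 0
[col 5] BK: children B:{C}, K:{C} ∩→ {C}; cost 0
[col 5] BKX: children BK:{C}, X:{A} ∪→ {A,C}; cost 1
[col 5] BGKX: children BKX:{A,C}, G:{A} ∩→ {A}; cost 0
per-site changes: [2, 2, 3, 1, 1, 1]; total = 10

C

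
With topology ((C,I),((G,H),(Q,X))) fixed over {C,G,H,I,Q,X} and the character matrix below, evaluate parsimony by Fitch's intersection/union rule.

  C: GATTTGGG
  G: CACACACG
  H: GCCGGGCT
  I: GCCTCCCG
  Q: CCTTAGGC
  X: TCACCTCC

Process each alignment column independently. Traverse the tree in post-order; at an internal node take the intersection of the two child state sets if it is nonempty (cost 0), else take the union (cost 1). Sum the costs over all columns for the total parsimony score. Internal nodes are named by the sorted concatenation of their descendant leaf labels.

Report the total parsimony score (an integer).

CI@0: {G} ∩ {G} = {G} (intersection, +0)
GH@0: {C} ∪ {G} = {C,G} (union, +1)
QX@0: {C} ∪ {T} = {C,T} (union, +1)
GHQX@0: {C,G} ∩ {C,T} = {C} (intersection, +0)
CGHIQX@0: {G} ∪ {C} = {C,G} (union, +1)
CI@1: {A} ∪ {C} = {A,C} (union, +1)
GH@1: {A} ∪ {C} = {A,C} (union, +1)
QX@1: {C} ∩ {C} = {C} (intersection, +0)
GHQX@1: {A,C} ∩ {C} = {C} (intersection, +0)
CGHIQX@1: {A,C} ∩ {C} = {C} (intersection, +0)
CI@2: {T} ∪ {C} = {C,T} (union, +1)
GH@2: {C} ∩ {C} = {C} (intersection, +0)
QX@2: {T} ∪ {A} = {A,T} (union, +1)
GHQX@2: {C} ∪ {A,T} = {A,C,T} (union, +1)
CGHIQX@2: {C,T} ∩ {A,C,T} = {C,T} (intersection, +0)
CI@3: {T} ∩ {T} = {T} (intersection, +0)
GH@3: {A} ∪ {G} = {A,G} (union, +1)
QX@3: {T} ∪ {C} = {C,T} (union, +1)
GHQX@3: {A,G} ∪ {C,T} = {A,C,G,T} (union, +1)
CGHIQX@3: {T} ∩ {A,C,G,T} = {T} (intersection, +0)
CI@4: {T} ∪ {C} = {C,T} (union, +1)
GH@4: {C} ∪ {G} = {C,G} (union, +1)
QX@4: {A} ∪ {C} = {A,C} (union, +1)
GHQX@4: {C,G} ∩ {A,C} = {C} (intersection, +0)
CGHIQX@4: {C,T} ∩ {C} = {C} (intersection, +0)
CI@5: {G} ∪ {C} = {C,G} (union, +1)
GH@5: {A} ∪ {G} = {A,G} (union, +1)
QX@5: {G} ∪ {T} = {G,T} (union, +1)
GHQX@5: {A,G} ∩ {G,T} = {G} (intersection, +0)
CGHIQX@5: {C,G} ∩ {G} = {G} (intersection, +0)
CI@6: {G} ∪ {C} = {C,G} (union, +1)
GH@6: {C} ∩ {C} = {C} (intersection, +0)
QX@6: {G} ∪ {C} = {C,G} (union, +1)
GHQX@6: {C} ∩ {C,G} = {C} (intersection, +0)
CGHIQX@6: {C,G} ∩ {C} = {C} (intersection, +0)
CI@7: {G} ∩ {G} = {G} (intersection, +0)
GH@7: {G} ∪ {T} = {G,T} (union, +1)
QX@7: {C} ∩ {C} = {C} (intersection, +0)
GHQX@7: {G,T} ∪ {C} = {C,G,T} (union, +1)
CGHIQX@7: {G} ∩ {C,G,T} = {G} (intersection, +0)
per-site changes: [3, 2, 3, 3, 3, 3, 2, 2]; total = 21

21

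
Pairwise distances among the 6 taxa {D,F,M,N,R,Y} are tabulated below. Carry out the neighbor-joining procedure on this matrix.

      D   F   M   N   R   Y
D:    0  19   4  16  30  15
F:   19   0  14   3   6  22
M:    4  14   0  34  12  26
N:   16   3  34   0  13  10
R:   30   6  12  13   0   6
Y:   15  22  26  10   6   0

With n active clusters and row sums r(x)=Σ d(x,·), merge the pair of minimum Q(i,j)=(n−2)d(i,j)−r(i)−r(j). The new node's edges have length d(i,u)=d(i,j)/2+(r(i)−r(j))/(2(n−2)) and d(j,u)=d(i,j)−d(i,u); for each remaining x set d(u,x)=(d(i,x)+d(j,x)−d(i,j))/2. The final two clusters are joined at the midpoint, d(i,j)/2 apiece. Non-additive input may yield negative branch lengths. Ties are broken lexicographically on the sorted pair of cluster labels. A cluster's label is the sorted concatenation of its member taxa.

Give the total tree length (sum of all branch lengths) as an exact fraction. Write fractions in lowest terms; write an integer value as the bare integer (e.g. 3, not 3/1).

iteration 1: select D,M (d=4, Q=-158); attach at lengths (5/4, 11/4); label the merged cluster DM
  updated: d(DM,F)=29/2, d(DM,N)=23, d(DM,R)=19, d(DM,Y)=37/2
iteration 2: select F,N (d=3, Q=-171/2); attach at lengths (11/12, 25/12); label the merged cluster FN
  updated: d(DM,FN)=69/4, d(FN,R)=8, d(FN,Y)=29/2
iteration 3: select DM,FN (d=69/4, Q=-60); attach at lengths (99/8, 39/8); label the merged cluster DFMN
  updated: d(DFMN,R)=39/8, d(DFMN,Y)=63/8
iteration 4: select DFMN,R (d=39/8, Q=-75/4); attach at lengths (27/8, 3/2); label the merged cluster DFMNR
  updated: d(DFMNR,Y)=9/2
iteration 5: select DFMNR,Y (d=9/2); attach at lengths (9/4, 9/4); label the merged cluster DFMNRY
final tree: ((((D:5/4,M:11/4):99/8,(F:11/12,N:25/12):39/8):27/8,R:3/2):9/4,Y:9/4)
total length: 269/8

269/8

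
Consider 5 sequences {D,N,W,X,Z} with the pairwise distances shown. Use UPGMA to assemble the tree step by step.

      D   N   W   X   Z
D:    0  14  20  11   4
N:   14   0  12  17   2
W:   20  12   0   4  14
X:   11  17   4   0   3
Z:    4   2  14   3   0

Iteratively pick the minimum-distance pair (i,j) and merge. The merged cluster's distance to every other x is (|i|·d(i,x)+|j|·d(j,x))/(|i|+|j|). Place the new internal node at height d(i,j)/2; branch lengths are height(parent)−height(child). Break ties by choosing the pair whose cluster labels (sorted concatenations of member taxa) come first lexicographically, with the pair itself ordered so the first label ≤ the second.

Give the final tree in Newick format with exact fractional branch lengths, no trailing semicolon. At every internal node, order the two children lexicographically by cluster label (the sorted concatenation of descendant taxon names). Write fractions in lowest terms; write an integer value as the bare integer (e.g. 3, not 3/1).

((D:9/2,(N:1,Z:1):7/2):23/12,(W:2,X:2):53/12)

iteration 1: select N,Z (d=2); attach at lengths (1, 1); label the merged cluster NZ
  updated: d(D,NZ)=9, d(NZ,W)=13, d(NZ,X)=10
iteration 2: select W,X (d=4); attach at lengths (2, 2); label the merged cluster WX
  updated: d(D,WX)=31/2, d(NZ,WX)=23/2
iteration 3: select D,NZ (d=9); attach at lengths (9/2, 7/2); label the merged cluster DNZ
  updated: d(DNZ,WX)=77/6
iteration 4: select DNZ,WX (d=77/6); attach at lengths (23/12, 53/12); label the merged cluster DNWXZ
final tree: ((D:9/2,(N:1,Z:1):7/2):23/12,(W:2,X:2):53/12)
total length: 61/3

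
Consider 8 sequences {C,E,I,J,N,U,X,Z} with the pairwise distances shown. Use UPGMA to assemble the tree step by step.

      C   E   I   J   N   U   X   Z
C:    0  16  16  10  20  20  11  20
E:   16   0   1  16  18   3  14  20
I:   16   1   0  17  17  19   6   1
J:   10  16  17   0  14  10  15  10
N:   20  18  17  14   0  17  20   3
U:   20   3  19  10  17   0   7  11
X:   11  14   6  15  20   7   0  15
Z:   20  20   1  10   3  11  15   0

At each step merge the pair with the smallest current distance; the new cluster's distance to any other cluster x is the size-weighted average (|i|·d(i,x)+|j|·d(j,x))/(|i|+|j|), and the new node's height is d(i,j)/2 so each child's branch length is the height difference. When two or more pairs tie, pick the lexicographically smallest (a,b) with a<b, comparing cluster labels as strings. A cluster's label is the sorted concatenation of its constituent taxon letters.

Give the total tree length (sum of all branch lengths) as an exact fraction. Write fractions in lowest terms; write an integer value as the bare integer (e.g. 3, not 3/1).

1853/48

1. join E+I (d=1) ⇒ EI; edges |E|=1/2, |I|=1/2
  updated: d(C,EI)=16, d(EI,J)=33/2, d(EI,N)=35/2, d(EI,U)=11, d(EI,X)=10, d(EI,Z)=21/2
2. join N+Z (d=3) ⇒ NZ; edges |N|=3/2, |Z|=3/2
  updated: d(C,NZ)=20, d(EI,NZ)=14, d(J,NZ)=12, d(NZ,U)=14, d(NZ,X)=35/2
3. join U+X (d=7) ⇒ UX; edges |U|=7/2, |X|=7/2
  updated: d(C,UX)=31/2, d(EI,UX)=21/2, d(J,UX)=25/2, d(NZ,UX)=63/4
4. join C+J (d=10) ⇒ CJ; edges |C|=5, |J|=5
  updated: d(CJ,EI)=65/4, d(CJ,NZ)=16, d(CJ,UX)=14
5. join EI+UX (d=21/2) ⇒ EIUX; edges |EI|=19/4, |UX|=7/4
  updated: d(CJ,EIUX)=121/8, d(EIUX,NZ)=119/8
6. join EIUX+NZ (d=119/8) ⇒ EINUXZ; edges |EIUX|=35/16, |NZ|=95/16
  updated: d(CJ,EINUXZ)=185/12
7. join CJ+EINUXZ (d=185/12) ⇒ CEIJNUXZ; edges |CJ|=65/24, |EINUXZ|=13/48
final tree: ((C:5,J:5):65/24,(((E:1/2,I:1/2):19/4,(U:7/2,X:7/2):7/4):35/16,(N:3/2,Z:3/2):95/16):13/48)
total length: 1853/48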